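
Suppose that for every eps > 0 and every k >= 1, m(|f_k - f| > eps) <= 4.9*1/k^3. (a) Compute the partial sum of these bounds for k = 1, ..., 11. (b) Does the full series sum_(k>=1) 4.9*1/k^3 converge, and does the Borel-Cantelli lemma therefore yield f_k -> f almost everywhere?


Step 1: List the terms 4.9*1/k^3 for k = 1 to 11:
  k=1: 4.9
  k=2: 0.6125
  k=3: 0.181481
  k=4: 0.076563
  k=5: 0.0392
  k=6: 0.022685
  k=7: 0.014286
  k=8: 0.00957
  k=9: 0.006722
  k=10: 0.0049
  k=11: 0.003681
Step 2: Partial sum = 4.9 + 0.6125 + 0.181481 + 0.076563 + 0.0392 + 0.022685 + 0.014286 + 0.00957 + 0.006722 + 0.0049 + 0.003681
     = 5.871588
Step 3: The full series sum_(k>=1) 4.9*1/k^3 converges (p-series with p = 3 > 1; a constant multiple of a convergent series converges).
Step 4: Fix eps > 0. Since sum_k m(|f_k - f| > eps) < infinity, the Borel-Cantelli lemma gives
        m(limsup_k {|f_k - f| > eps}) = 0, i.e. for a.e. x, |f_k(x) - f(x)| <= eps for all large k.
        Applying this with eps = 1/j for j = 1, 2, ... and intersecting the countably many full-measure sets,
        for a.e. x we get limsup_k |f_k(x) - f(x)| <= 1/j for every j, hence f_k -> f almost everywhere.
Conclusion: series converges; Borel-Cantelli yields f_k -> f a.e.


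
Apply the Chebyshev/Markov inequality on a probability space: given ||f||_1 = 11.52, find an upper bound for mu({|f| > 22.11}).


Chebyshev/Markov inequality: mu(|f| > eps) <= (||f||_p / eps)^p
Step 1: ||f||_1 / eps = 11.52 / 22.11 = 0.521031
Step 2: Raise to power p = 1:
  (0.521031)^1 = 0.521031
Step 3: Therefore mu(|f| > 22.11) <= 0.521031


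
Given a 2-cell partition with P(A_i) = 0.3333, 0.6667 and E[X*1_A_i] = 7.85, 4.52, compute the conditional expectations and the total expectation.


For each cell A_i: E[X|A_i] = E[X*1_A_i] / P(A_i)
Step 1: E[X|A_1] = 7.85 / 0.3333 = 23.552355
Step 2: E[X|A_2] = 4.52 / 0.6667 = 6.779661
Verification: E[X] = sum E[X*1_A_i] = 7.85 + 4.52 = 12.37


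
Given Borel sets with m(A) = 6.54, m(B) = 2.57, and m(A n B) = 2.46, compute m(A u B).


By inclusion-exclusion: m(A u B) = m(A) + m(B) - m(A n B)
= 6.54 + 2.57 - 2.46
= 6.65


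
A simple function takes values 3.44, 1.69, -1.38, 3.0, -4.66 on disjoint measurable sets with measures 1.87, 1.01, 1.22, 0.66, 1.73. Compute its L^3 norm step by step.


Step 1: Compute |f_i|^3 for each value:
  |3.44|^3 = 40.707584
  |1.69|^3 = 4.826809
  |-1.38|^3 = 2.628072
  |3.0|^3 = 27
  |-4.66|^3 = 101.194696
Step 2: Multiply by measures and sum:
  40.707584 * 1.87 = 76.123182
  4.826809 * 1.01 = 4.875077
  2.628072 * 1.22 = 3.206248
  27 * 0.66 = 17.82
  101.194696 * 1.73 = 175.066824
Sum = 76.123182 + 4.875077 + 3.206248 + 17.82 + 175.066824 = 277.091331
Step 3: Take the p-th root:
||f||_3 = (277.091331)^(1/3) = 6.5194


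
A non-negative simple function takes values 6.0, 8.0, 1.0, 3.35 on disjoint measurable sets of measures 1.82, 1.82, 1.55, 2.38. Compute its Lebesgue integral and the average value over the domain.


Step 1: Integral = sum(value_i * measure_i)
= 6.0*1.82 + 8.0*1.82 + 1.0*1.55 + 3.35*2.38
= 10.92 + 14.56 + 1.55 + 7.973
= 35.003
Step 2: Total measure of domain = 1.82 + 1.82 + 1.55 + 2.38 = 7.57
Step 3: Average value = 35.003 / 7.57 = 4.62391


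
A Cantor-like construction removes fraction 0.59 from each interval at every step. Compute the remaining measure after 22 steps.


Step 1: At each step, fraction remaining = 1 - 0.59 = 0.41
Step 2: After 22 steps, measure = (0.41)^22
Result = 3.028620e-09


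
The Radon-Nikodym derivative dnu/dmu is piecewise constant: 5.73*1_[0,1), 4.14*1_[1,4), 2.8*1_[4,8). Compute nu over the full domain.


Integrate each piece of the Radon-Nikodym derivative:
Step 1: integral_0^1 5.73 dx = 5.73*(1-0) = 5.73*1 = 5.73
Step 2: integral_1^4 4.14 dx = 4.14*(4-1) = 4.14*3 = 12.42
Step 3: integral_4^8 2.8 dx = 2.8*(8-4) = 2.8*4 = 11.2
Total: 5.73 + 12.42 + 11.2 = 29.35


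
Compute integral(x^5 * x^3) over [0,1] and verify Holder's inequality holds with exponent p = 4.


Step 1: Exact integral of f*g = integral(x^8, 0, 1) = 1/9
     = 0.111111
Step 2: Holder bound with p=4, q=1.333333:
  ||f||_p = (integral x^20 dx)^(1/4) = (1/21)^(1/4) = 0.467138
  ||g||_q = (integral x^4 dx)^(1/1.333333) = (1/5)^(1/1.333333) = 0.29907
Step 3: Holder bound = ||f||_p * ||g||_q = 0.467138 * 0.29907 = 0.139707
Verification: 0.111111 <= 0.139707 (Holder holds)


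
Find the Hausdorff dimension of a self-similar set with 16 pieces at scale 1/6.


For a self-similar set with N copies scaled by 1/r:
dim_H = log(N)/log(r) = log(16)/log(6)
= 2.772589/1.791759
= 1.547411


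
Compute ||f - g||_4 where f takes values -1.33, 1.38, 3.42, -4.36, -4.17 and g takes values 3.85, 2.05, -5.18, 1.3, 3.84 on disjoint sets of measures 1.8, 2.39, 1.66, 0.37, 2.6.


Step 1: Compute differences f_i - g_i:
  -1.33 - 3.85 = -5.18
  1.38 - 2.05 = -0.67
  3.42 - -5.18 = 8.6
  -4.36 - 1.3 = -5.66
  -4.17 - 3.84 = -8.01
Step 2: Compute |diff|^4 * measure for each set:
  |-5.18|^4 * 1.8 = 719.97769 * 1.8 = 1295.959842
  |-0.67|^4 * 2.39 = 0.201511 * 2.39 = 0.481612
  |8.6|^4 * 1.66 = 5470.0816 * 1.66 = 9080.335456
  |-5.66|^4 * 0.37 = 1026.279667 * 0.37 = 379.723477
  |-8.01|^4 * 2.6 = 4116.518432 * 2.6 = 10702.947923
Step 3: Sum = 21459.44831
Step 4: ||f-g||_4 = (21459.44831)^(1/4) = 12.103323


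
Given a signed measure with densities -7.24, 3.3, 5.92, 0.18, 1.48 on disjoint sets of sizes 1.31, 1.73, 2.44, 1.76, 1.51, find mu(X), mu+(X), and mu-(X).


Step 1: Compute signed measure on each set:
  Set 1: -7.24 * 1.31 = -9.4844
  Set 2: 3.3 * 1.73 = 5.709
  Set 3: 5.92 * 2.44 = 14.4448
  Set 4: 0.18 * 1.76 = 0.3168
  Set 5: 1.48 * 1.51 = 2.2348
Step 2: Total signed measure = (-9.4844) + (5.709) + (14.4448) + (0.3168) + (2.2348)
     = 13.221
Step 3: Positive part mu+(X) = sum of positive contributions = 22.7054
Step 4: Negative part mu-(X) = |sum of negative contributions| = 9.4844


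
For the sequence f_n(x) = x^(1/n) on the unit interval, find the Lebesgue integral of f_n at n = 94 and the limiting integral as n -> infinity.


At n = 94: f_94(x) = x^(1/94).
Step 1: integral(x^(1/94), 0, 1) = [x^(1/94+1) / (1/94+1)] from 0 to 1
     = 1 / (1/94 + 1) = 1 / ((94+1)/94) = 94/(94+1)
     = 94/95 = 0.989474
Step 2: As n -> infinity, f_n(x) = x^(1/n) -> 1 for x in (0,1], and f_n is increasing in n.
By MCT, lim_n integral(f_n) = integral(lim_n f_n) = integral(1, 0, 1) = 1.
Step 3: Verify convergence: 94/95 = 0.989474 -> 1


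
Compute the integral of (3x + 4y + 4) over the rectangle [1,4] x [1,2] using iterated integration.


By Fubini, integrate in x first, then y.
Step 1: Fix y, integrate over x in [1,4]:
  integral(3x + 4y + 4, x=1..4)
  = 3*(4^2 - 1^2)/2 + (4y + 4)*(4 - 1)
  = 22.5 + (4y + 4)*3
  = 22.5 + 12y + 12
  = 34.5 + 12y
Step 2: Integrate over y in [1,2]:
  integral(34.5 + 12y, y=1..2)
  = 34.5*1 + 12*(2^2 - 1^2)/2
  = 34.5 + 18
  = 52.5


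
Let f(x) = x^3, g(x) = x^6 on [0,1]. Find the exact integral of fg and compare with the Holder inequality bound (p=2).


Step 1: Exact integral of f*g = integral(x^9, 0, 1) = 1/10
     = 0.1
Step 2: Holder bound with p=2, q=2:
  ||f||_p = (integral x^6 dx)^(1/2) = (1/7)^(1/2) = 0.377964
  ||g||_q = (integral x^12 dx)^(1/2) = (1/13)^(1/2) = 0.27735
Step 3: Holder bound = ||f||_p * ||g||_q = 0.377964 * 0.27735 = 0.104828
Verification: 0.1 <= 0.104828 (Holder holds)


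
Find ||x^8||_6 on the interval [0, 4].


Step 1: ||f||_6 = (integral_0^4 |x^8|^6 dx)^(1/6)
     = (integral_0^4 x^48 dx)^(1/6)
Step 2: integral_0^4 x^48 dx = [x^49/(49)] from 0 to 4 = 4^49/49
     = 316912650057057350374175801344/49 = 6.467605e+27
Step 3: ||f||_6 = (6.467605e+27)^(1/6) = 43164.221834


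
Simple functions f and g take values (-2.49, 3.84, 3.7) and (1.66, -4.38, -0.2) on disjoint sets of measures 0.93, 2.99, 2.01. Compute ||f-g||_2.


Step 1: Compute differences f_i - g_i:
  -2.49 - 1.66 = -4.15
  3.84 - -4.38 = 8.22
  3.7 - -0.2 = 3.9
Step 2: Compute |diff|^2 * measure for each set:
  |-4.15|^2 * 0.93 = 17.2225 * 0.93 = 16.016925
  |8.22|^2 * 2.99 = 67.5684 * 2.99 = 202.029516
  |3.9|^2 * 2.01 = 15.21 * 2.01 = 30.5721
Step 3: Sum = 248.618541
Step 4: ||f-g||_2 = (248.618541)^(1/2) = 15.767642


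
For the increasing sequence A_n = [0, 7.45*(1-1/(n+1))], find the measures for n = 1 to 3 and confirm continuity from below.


By continuity of measure from below: if A_n increases to A, then m(A_n) -> m(A).
Here A = [0, 7.45], so m(A) = 7.45
Step 1: a_1 = 7.45*(1 - 1/2) = 3.725, m(A_1) = 3.725
Step 2: a_2 = 7.45*(1 - 1/3) = 4.9667, m(A_2) = 4.9667
Step 3: a_3 = 7.45*(1 - 1/4) = 5.5875, m(A_3) = 5.5875
Limit: m(A_n) -> m([0,7.45]) = 7.45


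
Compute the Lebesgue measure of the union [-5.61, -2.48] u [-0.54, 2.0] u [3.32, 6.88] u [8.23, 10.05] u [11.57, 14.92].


For pairwise disjoint intervals, m(union) = sum of lengths.
= (-2.48 - -5.61) + (2.0 - -0.54) + (6.88 - 3.32) + (10.05 - 8.23) + (14.92 - 11.57)
= 3.13 + 2.54 + 3.56 + 1.82 + 3.35
= 14.4


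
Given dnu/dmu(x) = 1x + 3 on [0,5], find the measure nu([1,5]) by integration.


nu(A) = integral_A (dnu/dmu) dmu = integral_1^5 (1x + 3) dx
Step 1: Antiderivative F(x) = (1/2)x^2 + 3x
Step 2: F(5) = (1/2)*5^2 + 3*5 = 12.5 + 15 = 27.5
Step 3: F(1) = (1/2)*1^2 + 3*1 = 0.5 + 3 = 3.5
Step 4: nu([1,5]) = F(5) - F(1) = 27.5 - 3.5 = 24


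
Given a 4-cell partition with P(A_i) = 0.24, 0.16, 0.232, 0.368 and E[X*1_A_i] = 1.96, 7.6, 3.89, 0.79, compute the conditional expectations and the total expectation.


For each cell A_i: E[X|A_i] = E[X*1_A_i] / P(A_i)
Step 1: E[X|A_1] = 1.96 / 0.24 = 8.166667
Step 2: E[X|A_2] = 7.6 / 0.16 = 47.5
Step 3: E[X|A_3] = 3.89 / 0.232 = 16.767241
Step 4: E[X|A_4] = 0.79 / 0.368 = 2.146739
Verification: E[X] = sum E[X*1_A_i] = 1.96 + 7.6 + 3.89 + 0.79 = 14.24


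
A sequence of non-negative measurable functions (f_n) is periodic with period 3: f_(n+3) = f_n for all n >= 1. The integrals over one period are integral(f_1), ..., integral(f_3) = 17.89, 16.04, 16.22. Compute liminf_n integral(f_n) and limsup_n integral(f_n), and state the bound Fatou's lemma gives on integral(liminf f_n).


The sequence (integral(f_n)) is periodic with period 3, repeating the values 17.89, 16.04, 16.22 indefinitely.
Step 1: For a periodic sequence, every tail (a_m, a_(m+1), ...) contains all 3 period values infinitely often.
Step 2: Hence inf of every tail = min of the period values = min(17.89, 16.04, 16.22) = 16.04.
        liminf_n integral(f_n) = sup over m of (inf of tail from m) = 16.04.
Step 3: Similarly sup of every tail = max of the period values = 17.89.
        limsup_n integral(f_n) = 17.89.
Step 4: Fatou's lemma: integral(liminf_n f_n) <= liminf_n integral(f_n) = 16.04.
        So the integral of the pointwise liminf is at most 16.04.


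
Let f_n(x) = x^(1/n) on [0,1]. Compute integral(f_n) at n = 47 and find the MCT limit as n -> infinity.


At n = 47: f_47(x) = x^(1/47).
Step 1: integral(x^(1/47), 0, 1) = [x^(1/47+1) / (1/47+1)] from 0 to 1
     = 1 / (1/47 + 1) = 1 / ((47+1)/47) = 47/(47+1)
     = 47/48 = 0.979167
Step 2: As n -> infinity, f_n(x) = x^(1/n) -> 1 for x in (0,1], and f_n is increasing in n.
By MCT, lim_n integral(f_n) = integral(lim_n f_n) = integral(1, 0, 1) = 1.
Step 3: Verify convergence: 47/48 = 0.979167 -> 1


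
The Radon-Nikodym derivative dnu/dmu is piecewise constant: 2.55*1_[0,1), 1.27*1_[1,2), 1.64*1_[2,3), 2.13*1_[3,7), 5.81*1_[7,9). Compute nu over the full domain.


Integrate each piece of the Radon-Nikodym derivative:
Step 1: integral_0^1 2.55 dx = 2.55*(1-0) = 2.55*1 = 2.55
Step 2: integral_1^2 1.27 dx = 1.27*(2-1) = 1.27*1 = 1.27
Step 3: integral_2^3 1.64 dx = 1.64*(3-2) = 1.64*1 = 1.64
Step 4: integral_3^7 2.13 dx = 2.13*(7-3) = 2.13*4 = 8.52
Step 5: integral_7^9 5.81 dx = 5.81*(9-7) = 5.81*2 = 11.62
Total: 2.55 + 1.27 + 1.64 + 8.52 + 11.62 = 25.6


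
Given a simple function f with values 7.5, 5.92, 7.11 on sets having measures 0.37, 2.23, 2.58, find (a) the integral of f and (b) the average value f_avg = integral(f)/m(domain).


Step 1: Integral = sum(value_i * measure_i)
= 7.5*0.37 + 5.92*2.23 + 7.11*2.58
= 2.775 + 13.2016 + 18.3438
= 34.3204
Step 2: Total measure of domain = 0.37 + 2.23 + 2.58 = 5.18
Step 3: Average value = 34.3204 / 5.18 = 6.62556


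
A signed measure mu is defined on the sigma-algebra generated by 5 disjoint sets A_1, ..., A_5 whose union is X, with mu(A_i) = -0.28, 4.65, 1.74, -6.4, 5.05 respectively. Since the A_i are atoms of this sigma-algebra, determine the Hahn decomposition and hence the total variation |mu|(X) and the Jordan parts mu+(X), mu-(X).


Step 1: Every measurable set is a union of atoms (the cells / points), so a Hahn decomposition is
  obtained by grouping atoms by sign: P = union of atoms with mu > 0, N = union of the remaining atoms.
  Atoms in P (indices): 2, 3, 5;  atoms in N (indices): 1, 4
  Positive values: 4.65, 1.74, 5.05
  Negative values: -0.28, -6.4
Step 2: mu+(X) = mu(P) = sum of positive atom values = 11.44
Step 3: mu-(X) = -mu(N) = sum of |negative atom values| = 6.68
Step 4: |mu|(X) = mu+(X) + mu-(X) = 11.44 + 6.68 = 18.12


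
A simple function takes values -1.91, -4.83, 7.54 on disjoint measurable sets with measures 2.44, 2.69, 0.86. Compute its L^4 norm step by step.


Step 1: Compute |f_i|^4 for each value:
  |-1.91|^4 = 13.308634
  |-4.83|^4 = 544.237575
  |7.54|^4 = 3232.104423
Step 2: Multiply by measures and sum:
  13.308634 * 2.44 = 32.473066
  544.237575 * 2.69 = 1463.999077
  3232.104423 * 0.86 = 2779.609803
Sum = 32.473066 + 1463.999077 + 2779.609803 = 4276.081947
Step 3: Take the p-th root:
||f||_4 = (4276.081947)^(1/4) = 8.086517


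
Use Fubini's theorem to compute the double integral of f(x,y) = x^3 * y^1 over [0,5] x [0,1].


By Fubini's theorem, the double integral factors as a product of single integrals:
Step 1: integral_0^5 x^3 dx = [x^4/4] from 0 to 5
     = 5^4/4 = 156.25
Step 2: integral_0^1 y^1 dy = [y^2/2] from 0 to 1
     = 1^2/2 = 0.5
Step 3: Double integral = 156.25 * 0.5 = 78.125


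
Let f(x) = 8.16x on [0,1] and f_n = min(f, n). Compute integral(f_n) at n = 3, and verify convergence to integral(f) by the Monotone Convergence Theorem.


f(x) = 8.16x on [0,1]; f_n(x) = min(8.16x, n). At n = 3:
Step 1: f(x) reaches 3 at x = 3/8.16 = 0.367647
Step 2: integral(f_3) = integral(8.16x, 0, 0.367647) + integral(3, 0.367647, 1)
       = 8.16*0.367647^2/2 + 3*(1 - 0.367647)
       = 0.551471 + 1.897059
       = 2.448529
Step 3: As n -> infinity, f_n increases to f, so by MCT integral(f_n) -> integral(f) = 8.16/2 = 4.08.
Convergence: integral(f_3) = 2.448529 -> 4.08 as n -> infinity


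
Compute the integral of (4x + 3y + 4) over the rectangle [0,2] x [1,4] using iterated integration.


By Fubini, integrate in x first, then y.
Step 1: Fix y, integrate over x in [0,2]:
  integral(4x + 3y + 4, x=0..2)
  = 4*(2^2 - 0^2)/2 + (3y + 4)*(2 - 0)
  = 8 + (3y + 4)*2
  = 8 + 6y + 8
  = 16 + 6y
Step 2: Integrate over y in [1,4]:
  integral(16 + 6y, y=1..4)
  = 16*3 + 6*(4^2 - 1^2)/2
  = 48 + 45
  = 93


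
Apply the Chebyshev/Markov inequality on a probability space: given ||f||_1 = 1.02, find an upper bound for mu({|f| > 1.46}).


Chebyshev/Markov inequality: mu(|f| > eps) <= (||f||_p / eps)^p
Step 1: ||f||_1 / eps = 1.02 / 1.46 = 0.69863
Step 2: Raise to power p = 1:
  (0.69863)^1 = 0.69863
Step 3: Therefore mu(|f| > 1.46) <= 0.69863


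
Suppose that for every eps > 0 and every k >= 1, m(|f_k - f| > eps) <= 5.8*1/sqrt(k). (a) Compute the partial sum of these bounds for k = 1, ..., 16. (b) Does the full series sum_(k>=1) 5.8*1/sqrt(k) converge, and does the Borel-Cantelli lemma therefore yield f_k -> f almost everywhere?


Step 1: List the terms 5.8*1/sqrt(k) for k = 1 to 16:
  k=1: 5.8
  k=2: 4.101219
  k=3: 3.348632
  k=4: 2.9
  k=5: 2.593839
  k=6: 2.36784
  k=7: 2.192194
  k=8: 2.05061
  k=9: 1.933333
  k=10: 1.834121
  k=11: 1.748766
  k=12: 1.674316
  k=13: 1.608631
  k=14: 1.550115
  k=15: 1.497554
  k=16: 1.45
Step 2: Partial sum = 5.8 + 4.101219 + 3.348632 + 2.9 + 2.593839 + 2.36784 + 2.192194 + 2.05061 + 1.933333 + 1.834121 + 1.748766 + 1.674316 + 1.608631 + 1.550115 + 1.497554 + 1.45
     = 38.651169
Step 3: The full series sum_(k>=1) 5.8*1/sqrt(k) diverges (p-series with p = 1/2 <= 1; a nonzero constant multiple of a divergent series diverges).
Step 4: The (first) Borel-Cantelli lemma requires a summable sequence of measures, so it does not apply here;
        from this bound alone no conclusion about a.e. convergence can be drawn (convergence in measure still
        gives an a.e.-convergent subsequence, but not a.e. convergence of the whole sequence).
Conclusion: series diverges; Borel-Cantelli is inconclusive about a.e. convergence of f_k.


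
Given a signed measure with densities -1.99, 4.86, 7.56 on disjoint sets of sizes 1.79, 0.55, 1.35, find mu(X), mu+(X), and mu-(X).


Step 1: Compute signed measure on each set:
  Set 1: -1.99 * 1.79 = -3.5621
  Set 2: 4.86 * 0.55 = 2.673
  Set 3: 7.56 * 1.35 = 10.206
Step 2: Total signed measure = (-3.5621) + (2.673) + (10.206)
     = 9.3169
Step 3: Positive part mu+(X) = sum of positive contributions = 12.879
Step 4: Negative part mu-(X) = |sum of negative contributions| = 3.5621


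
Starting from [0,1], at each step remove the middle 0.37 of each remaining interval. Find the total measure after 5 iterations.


Step 1: At each step, fraction remaining = 1 - 0.37 = 0.63
Step 2: After 5 steps, measure = (0.63)^5
Step 3: Computing the power step by step:
  After step 1: 0.63
  After step 2: 0.3969
  After step 3: 0.250047
  After step 4: 0.15753
  After step 5: 0.099244
Result = 0.099244


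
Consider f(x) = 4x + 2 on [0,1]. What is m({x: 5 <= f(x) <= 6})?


f^(-1)([5, 6]) = {x : 5 <= 4x + 2 <= 6}
Solving: (5 - 2)/4 <= x <= (6 - 2)/4
= [0.75, 1]
Intersecting with [0,1]: [0.75, 1]
Measure = 1 - 0.75 = 0.25


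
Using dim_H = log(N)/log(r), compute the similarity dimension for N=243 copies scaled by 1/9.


For a self-similar set with N copies scaled by 1/r:
dim_H = log(N)/log(r) = log(243)/log(9)
= 5.493061/2.197225
= 2.5


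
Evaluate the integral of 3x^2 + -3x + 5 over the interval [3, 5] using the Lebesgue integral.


The Lebesgue integral of a Riemann-integrable function agrees with the Riemann integral.
Antiderivative F(x) = (3/3)x^3 + (-3/2)x^2 + 5x
F(5) = (3/3)*5^3 + (-3/2)*5^2 + 5*5
     = (3/3)*125 + (-3/2)*25 + 5*5
     = 125 + -37.5 + 25
     = 112.5
F(3) = 28.5
Integral = F(5) - F(3) = 112.5 - 28.5 = 84


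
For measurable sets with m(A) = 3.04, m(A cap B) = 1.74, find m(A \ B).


m(A \ B) = m(A) - m(A n B)
= 3.04 - 1.74
= 1.3


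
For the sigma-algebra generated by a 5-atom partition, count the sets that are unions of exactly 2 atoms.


Each element of F is a union of some subset of the 5 atoms.
Elements that are unions of exactly 2 atoms correspond to 2-element subsets of the 5 atoms.
Count = C(5, 2) = 5! / (2! * 3!) = 10.


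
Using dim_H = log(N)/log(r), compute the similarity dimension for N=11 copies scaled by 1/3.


For a self-similar set with N copies scaled by 1/r:
dim_H = log(N)/log(r) = log(11)/log(3)
= 2.397895/1.098612
= 2.182658


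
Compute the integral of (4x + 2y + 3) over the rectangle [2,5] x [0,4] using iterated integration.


By Fubini, integrate in x first, then y.
Step 1: Fix y, integrate over x in [2,5]:
  integral(4x + 2y + 3, x=2..5)
  = 4*(5^2 - 2^2)/2 + (2y + 3)*(5 - 2)
  = 42 + (2y + 3)*3
  = 42 + 6y + 9
  = 51 + 6y
Step 2: Integrate over y in [0,4]:
  integral(51 + 6y, y=0..4)
  = 51*4 + 6*(4^2 - 0^2)/2
  = 204 + 48
  = 252


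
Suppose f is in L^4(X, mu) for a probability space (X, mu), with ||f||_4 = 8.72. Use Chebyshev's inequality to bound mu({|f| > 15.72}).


Chebyshev/Markov inequality: mu(|f| > eps) <= (||f||_p / eps)^p
Step 1: ||f||_4 / eps = 8.72 / 15.72 = 0.554707
Step 2: Raise to power p = 4:
  (0.554707)^4 = 0.094679
Step 3: Therefore mu(|f| > 15.72) <= 0.094679


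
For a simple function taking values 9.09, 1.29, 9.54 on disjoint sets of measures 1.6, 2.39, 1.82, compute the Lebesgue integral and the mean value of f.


Step 1: Integral = sum(value_i * measure_i)
= 9.09*1.6 + 1.29*2.39 + 9.54*1.82
= 14.544 + 3.0831 + 17.3628
= 34.9899
Step 2: Total measure of domain = 1.6 + 2.39 + 1.82 = 5.81
Step 3: Average value = 34.9899 / 5.81 = 6.022358


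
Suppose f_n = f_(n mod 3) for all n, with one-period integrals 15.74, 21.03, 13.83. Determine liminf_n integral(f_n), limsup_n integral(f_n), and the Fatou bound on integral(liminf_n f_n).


The sequence (integral(f_n)) is periodic with period 3, repeating the values 15.74, 21.03, 13.83 indefinitely.
Step 1: For a periodic sequence, every tail (a_m, a_(m+1), ...) contains all 3 period values infinitely often.
Step 2: Hence inf of every tail = min of the period values = min(15.74, 21.03, 13.83) = 13.83.
        liminf_n integral(f_n) = sup over m of (inf of tail from m) = 13.83.
Step 3: Similarly sup of every tail = max of the period values = 21.03.
        limsup_n integral(f_n) = 21.03.
Step 4: Fatou's lemma: integral(liminf_n f_n) <= liminf_n integral(f_n) = 13.83.
        So the integral of the pointwise liminf is at most 13.83.


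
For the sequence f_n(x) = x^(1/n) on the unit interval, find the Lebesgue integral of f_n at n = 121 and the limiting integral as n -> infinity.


At n = 121: f_121(x) = x^(1/121).
Step 1: integral(x^(1/121), 0, 1) = [x^(1/121+1) / (1/121+1)] from 0 to 1
     = 1 / (1/121 + 1) = 1 / ((121+1)/121) = 121/(121+1)
     = 121/122 = 0.991803
Step 2: As n -> infinity, f_n(x) = x^(1/n) -> 1 for x in (0,1], and f_n is increasing in n.
By MCT, lim_n integral(f_n) = integral(lim_n f_n) = integral(1, 0, 1) = 1.
Step 3: Verify convergence: 121/122 = 0.991803 -> 1


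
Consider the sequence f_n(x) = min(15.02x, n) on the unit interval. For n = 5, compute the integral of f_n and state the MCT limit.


f(x) = 15.02x on [0,1]; f_n(x) = min(15.02x, n). At n = 5:
Step 1: f(x) reaches 5 at x = 5/15.02 = 0.332889
Step 2: integral(f_5) = integral(15.02x, 0, 0.332889) + integral(5, 0.332889, 1)
       = 15.02*0.332889^2/2 + 5*(1 - 0.332889)
       = 0.832224 + 3.335553
       = 4.167776
Step 3: As n -> infinity, f_n increases to f, so by MCT integral(f_n) -> integral(f) = 15.02/2 = 7.51.
Convergence: integral(f_5) = 4.167776 -> 7.51 as n -> infinity


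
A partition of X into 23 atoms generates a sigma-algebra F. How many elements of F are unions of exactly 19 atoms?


Each element of F is a union of some subset of the 23 atoms.
Elements that are unions of exactly 19 atoms correspond to 19-element subsets of the 23 atoms.
Count = C(23, 19) = 23! / (19! * 4!) = 8855.


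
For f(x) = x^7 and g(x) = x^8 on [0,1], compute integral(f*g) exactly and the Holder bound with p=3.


Step 1: Exact integral of f*g = integral(x^15, 0, 1) = 1/16
     = 0.0625
Step 2: Holder bound with p=3, q=1.5:
  ||f||_p = (integral x^21 dx)^(1/3) = (1/22)^(1/3) = 0.356883
  ||g||_q = (integral x^12 dx)^(1/1.5) = (1/13)^(1/1.5) = 0.180872
Step 3: Holder bound = ||f||_p * ||g||_q = 0.356883 * 0.180872 = 0.06455
Verification: 0.0625 <= 0.06455 (Holder holds)


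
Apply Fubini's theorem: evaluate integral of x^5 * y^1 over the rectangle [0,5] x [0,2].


By Fubini's theorem, the double integral factors as a product of single integrals:
Step 1: integral_0^5 x^5 dx = [x^6/6] from 0 to 5
     = 5^6/6 = 2604.166667
Step 2: integral_0^2 y^1 dy = [y^2/2] from 0 to 2
     = 2^2/2 = 2
Step 3: Double integral = 2604.166667 * 2 = 5208.333333


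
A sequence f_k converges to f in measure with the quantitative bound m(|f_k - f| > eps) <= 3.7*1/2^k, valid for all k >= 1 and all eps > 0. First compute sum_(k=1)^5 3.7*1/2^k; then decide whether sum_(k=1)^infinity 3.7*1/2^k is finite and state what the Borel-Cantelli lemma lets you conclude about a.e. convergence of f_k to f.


Step 1: List the terms 3.7*1/2^k for k = 1 to 5:
  k=1: 1.85
  k=2: 0.925
  k=3: 0.4625
  k=4: 0.23125
  k=5: 0.115625
Step 2: Partial sum = 1.85 + 0.925 + 0.4625 + 0.23125 + 0.115625
     = 3.584375
Step 3: The full series sum_(k>=1) 3.7*1/2^k converges (geometric series with ratio 1/2 < 1; a constant multiple of a convergent series converges).
Step 4: Fix eps > 0. Since sum_k m(|f_k - f| > eps) < infinity, the Borel-Cantelli lemma gives
        m(limsup_k {|f_k - f| > eps}) = 0, i.e. for a.e. x, |f_k(x) - f(x)| <= eps for all large k.
        Applying this with eps = 1/j for j = 1, 2, ... and intersecting the countably many full-measure sets,
        for a.e. x we get limsup_k |f_k(x) - f(x)| <= 1/j for every j, hence f_k -> f almost everywhere.
Conclusion: series converges; Borel-Cantelli yields f_k -> f a.e.


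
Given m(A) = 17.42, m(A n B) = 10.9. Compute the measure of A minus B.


m(A \ B) = m(A) - m(A n B)
= 17.42 - 10.9
= 6.52


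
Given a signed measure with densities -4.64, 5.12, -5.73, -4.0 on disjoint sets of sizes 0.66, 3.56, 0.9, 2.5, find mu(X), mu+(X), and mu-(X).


Step 1: Compute signed measure on each set:
  Set 1: -4.64 * 0.66 = -3.0624
  Set 2: 5.12 * 3.56 = 18.2272
  Set 3: -5.73 * 0.9 = -5.157
  Set 4: -4.0 * 2.5 = -10
Step 2: Total signed measure = (-3.0624) + (18.2272) + (-5.157) + (-10)
     = 0.0078
Step 3: Positive part mu+(X) = sum of positive contributions = 18.2272
Step 4: Negative part mu-(X) = |sum of negative contributions| = 18.2194


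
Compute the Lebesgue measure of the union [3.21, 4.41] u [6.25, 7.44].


For pairwise disjoint intervals, m(union) = sum of lengths.
= (4.41 - 3.21) + (7.44 - 6.25)
= 1.2 + 1.19
= 2.39


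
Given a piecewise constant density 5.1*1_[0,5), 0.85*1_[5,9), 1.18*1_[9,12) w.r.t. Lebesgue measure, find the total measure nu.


Integrate each piece of the Radon-Nikodym derivative:
Step 1: integral_0^5 5.1 dx = 5.1*(5-0) = 5.1*5 = 25.5
Step 2: integral_5^9 0.85 dx = 0.85*(9-5) = 0.85*4 = 3.4
Step 3: integral_9^12 1.18 dx = 1.18*(12-9) = 1.18*3 = 3.54
Total: 25.5 + 3.4 + 3.54 = 32.44


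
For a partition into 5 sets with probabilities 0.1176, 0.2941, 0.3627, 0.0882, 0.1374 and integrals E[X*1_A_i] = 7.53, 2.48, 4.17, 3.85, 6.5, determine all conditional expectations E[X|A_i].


For each cell A_i: E[X|A_i] = E[X*1_A_i] / P(A_i)
Step 1: E[X|A_1] = 7.53 / 0.1176 = 64.030612
Step 2: E[X|A_2] = 2.48 / 0.2941 = 8.432506
Step 3: E[X|A_3] = 4.17 / 0.3627 = 11.497105
Step 4: E[X|A_4] = 3.85 / 0.0882 = 43.650794
Step 5: E[X|A_5] = 6.5 / 0.1374 = 47.307132
Verification: E[X] = sum E[X*1_A_i] = 7.53 + 2.48 + 4.17 + 3.85 + 6.5 = 24.53


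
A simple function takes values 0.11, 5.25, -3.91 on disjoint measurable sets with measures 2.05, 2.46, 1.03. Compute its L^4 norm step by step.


Step 1: Compute |f_i|^4 for each value:
  |0.11|^4 = 1.464100e-04
  |5.25|^4 = 759.691406
  |-3.91|^4 = 233.726002
Step 2: Multiply by measures and sum:
  1.464100e-04 * 2.05 = 3.001405e-04
  759.691406 * 2.46 = 1868.840859
  233.726002 * 1.03 = 240.737782
Sum = 3.001405e-04 + 1868.840859 + 240.737782 = 2109.578941
Step 3: Take the p-th root:
||f||_4 = (2109.578941)^(1/4) = 6.777179


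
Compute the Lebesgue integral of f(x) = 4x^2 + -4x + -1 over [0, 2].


The Lebesgue integral of a Riemann-integrable function agrees with the Riemann integral.
Antiderivative F(x) = (4/3)x^3 + (-4/2)x^2 + -1x
F(2) = (4/3)*2^3 + (-4/2)*2^2 + -1*2
     = (4/3)*8 + (-4/2)*4 + -1*2
     = 10.666667 + -8 + -2
     = 0.666667
F(0) = 0.0
Integral = F(2) - F(0) = 0.666667 - 0.0 = 0.666667


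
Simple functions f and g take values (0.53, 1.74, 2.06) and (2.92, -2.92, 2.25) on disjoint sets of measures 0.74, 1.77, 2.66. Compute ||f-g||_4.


Step 1: Compute differences f_i - g_i:
  0.53 - 2.92 = -2.39
  1.74 - -2.92 = 4.66
  2.06 - 2.25 = -0.19
Step 2: Compute |diff|^4 * measure for each set:
  |-2.39|^4 * 0.74 = 32.628086 * 0.74 = 24.144784
  |4.66|^4 * 1.77 = 471.567283 * 1.77 = 834.674092
  |-0.19|^4 * 2.66 = 0.001303 * 2.66 = 0.003467
Step 3: Sum = 858.822342
Step 4: ||f-g||_4 = (858.822342)^(1/4) = 5.413471


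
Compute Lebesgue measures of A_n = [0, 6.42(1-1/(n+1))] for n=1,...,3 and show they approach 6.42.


By continuity of measure from below: if A_n increases to A, then m(A_n) -> m(A).
Here A = [0, 6.42], so m(A) = 6.42
Step 1: a_1 = 6.42*(1 - 1/2) = 3.21, m(A_1) = 3.21
Step 2: a_2 = 6.42*(1 - 1/3) = 4.28, m(A_2) = 4.28
Step 3: a_3 = 6.42*(1 - 1/4) = 4.815, m(A_3) = 4.815
Limit: m(A_n) -> m([0,6.42]) = 6.42


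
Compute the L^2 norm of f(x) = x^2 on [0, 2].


Step 1: ||f||_2 = (integral_0^2 |x^2|^2 dx)^(1/2)
     = (integral_0^2 x^4 dx)^(1/2)
Step 2: integral_0^2 x^4 dx = [x^5/(5)] from 0 to 2 = 2^5/5
     = 32/5 = 6.4
Step 3: ||f||_2 = (6.4)^(1/2) = 2.529822


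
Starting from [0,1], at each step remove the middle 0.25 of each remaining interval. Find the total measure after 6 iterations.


Step 1: At each step, fraction remaining = 1 - 0.25 = 0.75
Step 2: After 6 steps, measure = (0.75)^6
Step 3: Computing the power step by step:
  After step 1: 0.75
  After step 2: 0.5625
  After step 3: 0.421875
  After step 4: 0.316406
  After step 5: 0.237305
  ...
Result = 0.177979


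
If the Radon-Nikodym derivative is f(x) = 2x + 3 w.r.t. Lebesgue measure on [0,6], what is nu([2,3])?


nu(A) = integral_A (dnu/dmu) dmu = integral_2^3 (2x + 3) dx
Step 1: Antiderivative F(x) = (2/2)x^2 + 3x
Step 2: F(3) = (2/2)*3^2 + 3*3 = 9 + 9 = 18
Step 3: F(2) = (2/2)*2^2 + 3*2 = 4 + 6 = 10
Step 4: nu([2,3]) = F(3) - F(2) = 18 - 10 = 8


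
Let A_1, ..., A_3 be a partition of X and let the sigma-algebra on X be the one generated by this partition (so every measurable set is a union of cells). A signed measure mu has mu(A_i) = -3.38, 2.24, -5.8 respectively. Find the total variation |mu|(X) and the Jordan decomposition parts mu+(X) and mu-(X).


Step 1: Every measurable set is a union of atoms (the cells / points), so a Hahn decomposition is
  obtained by grouping atoms by sign: P = union of atoms with mu > 0, N = union of the remaining atoms.
  Atoms in P (indices): 2;  atoms in N (indices): 1, 3
  Positive values: 2.24
  Negative values: -3.38, -5.8
Step 2: mu+(X) = mu(P) = sum of positive atom values = 2.24
Step 3: mu-(X) = -mu(N) = sum of |negative atom values| = 9.18
Step 4: |mu|(X) = mu+(X) + mu-(X) = 2.24 + 9.18 = 11.42


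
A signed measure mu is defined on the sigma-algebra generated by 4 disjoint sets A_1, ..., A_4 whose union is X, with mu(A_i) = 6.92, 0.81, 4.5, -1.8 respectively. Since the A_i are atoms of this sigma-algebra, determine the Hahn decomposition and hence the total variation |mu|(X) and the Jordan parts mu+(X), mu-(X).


Step 1: Every measurable set is a union of atoms (the cells / points), so a Hahn decomposition is
  obtained by grouping atoms by sign: P = union of atoms with mu > 0, N = union of the remaining atoms.
  Atoms in P (indices): 1, 2, 3;  atoms in N (indices): 4
  Positive values: 6.92, 0.81, 4.5
  Negative values: -1.8
Step 2: mu+(X) = mu(P) = sum of positive atom values = 12.23
Step 3: mu-(X) = -mu(N) = sum of |negative atom values| = 1.8
Step 4: |mu|(X) = mu+(X) + mu-(X) = 12.23 + 1.8 = 14.03


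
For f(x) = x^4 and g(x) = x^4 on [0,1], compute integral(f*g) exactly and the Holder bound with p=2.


Step 1: Exact integral of f*g = integral(x^8, 0, 1) = 1/9
     = 0.111111
Step 2: Holder bound with p=2, q=2:
  ||f||_p = (integral x^8 dx)^(1/2) = (1/9)^(1/2) = 0.333333
  ||g||_q = (integral x^8 dx)^(1/2) = (1/9)^(1/2) = 0.333333
Step 3: Holder bound = ||f||_p * ||g||_q = 0.333333 * 0.333333 = 0.111111
Verification: 0.111111 <= 0.111111 (Holder holds)


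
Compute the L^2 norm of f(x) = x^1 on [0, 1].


Step 1: ||f||_2 = (integral_0^1 |x^1|^2 dx)^(1/2)
     = (integral_0^1 x^2 dx)^(1/2)
Step 2: integral_0^1 x^2 dx = [x^3/(3)] from 0 to 1 = 1^3/3
     = 1/3 = 0.333333
Step 3: ||f||_2 = (0.333333)^(1/2) = 0.57735


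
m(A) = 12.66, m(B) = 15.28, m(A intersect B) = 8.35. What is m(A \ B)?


m(A \ B) = m(A) - m(A n B)
= 12.66 - 8.35
= 4.31


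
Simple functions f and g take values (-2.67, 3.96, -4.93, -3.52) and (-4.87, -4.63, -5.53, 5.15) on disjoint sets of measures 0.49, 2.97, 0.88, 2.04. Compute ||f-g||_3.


Step 1: Compute differences f_i - g_i:
  -2.67 - -4.87 = 2.2
  3.96 - -4.63 = 8.59
  -4.93 - -5.53 = 0.6
  -3.52 - 5.15 = -8.67
Step 2: Compute |diff|^3 * measure for each set:
  |2.2|^3 * 0.49 = 10.648 * 0.49 = 5.21752
  |8.59|^3 * 2.97 = 633.839779 * 2.97 = 1882.504144
  |0.6|^3 * 0.88 = 0.216 * 0.88 = 0.19008
  |-8.67|^3 * 2.04 = 651.714363 * 2.04 = 1329.497301
Step 3: Sum = 3217.409044
Step 4: ||f-g||_3 = (3217.409044)^(1/3) = 14.762801


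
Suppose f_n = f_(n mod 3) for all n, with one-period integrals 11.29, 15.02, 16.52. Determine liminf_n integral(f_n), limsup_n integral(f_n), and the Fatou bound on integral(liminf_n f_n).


The sequence (integral(f_n)) is periodic with period 3, repeating the values 11.29, 15.02, 16.52 indefinitely.
Step 1: For a periodic sequence, every tail (a_m, a_(m+1), ...) contains all 3 period values infinitely often.
Step 2: Hence inf of every tail = min of the period values = min(11.29, 15.02, 16.52) = 11.29.
        liminf_n integral(f_n) = sup over m of (inf of tail from m) = 11.29.
Step 3: Similarly sup of every tail = max of the period values = 16.52.
        limsup_n integral(f_n) = 16.52.
Step 4: Fatou's lemma: integral(liminf_n f_n) <= liminf_n integral(f_n) = 11.29.
        So the integral of the pointwise liminf is at most 11.29.


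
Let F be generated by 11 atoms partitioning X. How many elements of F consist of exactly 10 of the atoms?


Each element of F is a union of some subset of the 11 atoms.
Elements that are unions of exactly 10 atoms correspond to 10-element subsets of the 11 atoms.
Count = C(11, 10) = 11! / (10! * 1!) = 11.


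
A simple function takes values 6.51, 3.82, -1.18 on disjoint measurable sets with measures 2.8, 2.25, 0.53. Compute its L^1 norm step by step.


Step 1: Compute |f_i|^1 for each value:
  |6.51|^1 = 6.51
  |3.82|^1 = 3.82
  |-1.18|^1 = 1.18
Step 2: Multiply by measures and sum:
  6.51 * 2.8 = 18.228
  3.82 * 2.25 = 8.595
  1.18 * 0.53 = 0.6254
Sum = 18.228 + 8.595 + 0.6254 = 27.4484
Step 3: Take the p-th root:
||f||_1 = (27.4484)^(1/1) = 27.4484


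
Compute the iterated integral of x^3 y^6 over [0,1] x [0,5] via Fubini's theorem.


By Fubini's theorem, the double integral factors as a product of single integrals:
Step 1: integral_0^1 x^3 dx = [x^4/4] from 0 to 1
     = 1^4/4 = 0.25
Step 2: integral_0^5 y^6 dy = [y^7/7] from 0 to 5
     = 5^7/7 = 11160.714286
Step 3: Double integral = 0.25 * 11160.714286 = 2790.178571


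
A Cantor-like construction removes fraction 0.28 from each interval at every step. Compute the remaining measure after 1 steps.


Step 1: At each step, fraction remaining = 1 - 0.28 = 0.72
Step 2: After 1 steps, measure = (0.72)^1
Step 3: Computing the power step by step:
  After step 1: 0.72
Result = 0.72


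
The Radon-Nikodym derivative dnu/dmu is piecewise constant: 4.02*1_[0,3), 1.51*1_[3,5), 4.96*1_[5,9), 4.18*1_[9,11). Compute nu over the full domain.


Integrate each piece of the Radon-Nikodym derivative:
Step 1: integral_0^3 4.02 dx = 4.02*(3-0) = 4.02*3 = 12.06
Step 2: integral_3^5 1.51 dx = 1.51*(5-3) = 1.51*2 = 3.02
Step 3: integral_5^9 4.96 dx = 4.96*(9-5) = 4.96*4 = 19.84
Step 4: integral_9^11 4.18 dx = 4.18*(11-9) = 4.18*2 = 8.36
Total: 12.06 + 3.02 + 19.84 + 8.36 = 43.28


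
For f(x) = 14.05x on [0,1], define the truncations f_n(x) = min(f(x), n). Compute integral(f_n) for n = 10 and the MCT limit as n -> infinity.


f(x) = 14.05x on [0,1]; f_n(x) = min(14.05x, n). At n = 10:
Step 1: f(x) reaches 10 at x = 10/14.05 = 0.711744
Step 2: integral(f_10) = integral(14.05x, 0, 0.711744) + integral(10, 0.711744, 1)
       = 14.05*0.711744^2/2 + 10*(1 - 0.711744)
       = 3.558719 + 2.882562
       = 6.441281
Step 3: As n -> infinity, f_n increases to f, so by MCT integral(f_n) -> integral(f) = 14.05/2 = 7.025.
Convergence: integral(f_10) = 6.441281 -> 7.025 as n -> infinity


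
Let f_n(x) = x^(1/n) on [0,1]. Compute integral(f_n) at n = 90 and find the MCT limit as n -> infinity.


At n = 90: f_90(x) = x^(1/90).
Step 1: integral(x^(1/90), 0, 1) = [x^(1/90+1) / (1/90+1)] from 0 to 1
     = 1 / (1/90 + 1) = 1 / ((90+1)/90) = 90/(90+1)
     = 90/91 = 0.989011
Step 2: As n -> infinity, f_n(x) = x^(1/n) -> 1 for x in (0,1], and f_n is increasing in n.
By MCT, lim_n integral(f_n) = integral(lim_n f_n) = integral(1, 0, 1) = 1.
Step 3: Verify convergence: 90/91 = 0.989011 -> 1


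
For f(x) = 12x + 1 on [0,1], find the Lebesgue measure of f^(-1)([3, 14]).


f^(-1)([3, 14]) = {x : 3 <= 12x + 1 <= 14}
Solving: (3 - 1)/12 <= x <= (14 - 1)/12
= [0.166667, 1.083333]
Intersecting with [0,1]: [0.166667, 1]
Measure = 1 - 0.166667 = 0.833333


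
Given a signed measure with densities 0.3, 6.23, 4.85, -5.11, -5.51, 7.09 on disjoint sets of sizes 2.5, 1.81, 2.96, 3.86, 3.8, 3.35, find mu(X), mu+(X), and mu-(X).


Step 1: Compute signed measure on each set:
  Set 1: 0.3 * 2.5 = 0.75
  Set 2: 6.23 * 1.81 = 11.2763
  Set 3: 4.85 * 2.96 = 14.356
  Set 4: -5.11 * 3.86 = -19.7246
  Set 5: -5.51 * 3.8 = -20.938
  Set 6: 7.09 * 3.35 = 23.7515
Step 2: Total signed measure = (0.75) + (11.2763) + (14.356) + (-19.7246) + (-20.938) + (23.7515)
     = 9.4712
Step 3: Positive part mu+(X) = sum of positive contributions = 50.1338
Step 4: Negative part mu-(X) = |sum of negative contributions| = 40.6626


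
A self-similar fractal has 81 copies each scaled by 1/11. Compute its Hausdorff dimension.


For a self-similar set with N copies scaled by 1/r:
dim_H = log(N)/log(r) = log(81)/log(11)
= 4.394449/2.397895
= 1.832628


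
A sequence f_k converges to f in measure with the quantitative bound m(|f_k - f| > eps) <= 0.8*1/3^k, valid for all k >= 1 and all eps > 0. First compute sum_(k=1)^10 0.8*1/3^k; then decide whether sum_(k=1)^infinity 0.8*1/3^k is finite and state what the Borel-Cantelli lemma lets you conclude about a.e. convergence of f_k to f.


Step 1: List the terms 0.8*1/3^k for k = 1 to 10:
  k=1: 0.266667
  k=2: 0.088889
  k=3: 0.02963
  k=4: 0.009877
  k=5: 0.003292
  k=6: 0.001097
  k=7: 3.657979e-04
  k=8: 1.219326e-04
  k=9: 4.064421e-05
  k=10: 1.354807e-05
Step 2: Partial sum = 0.266667 + 0.088889 + 0.02963 + 0.009877 + 0.003292 + 0.001097 + 3.657979e-04 + 1.219326e-04 + 4.064421e-05 + 1.354807e-05
     = 0.399993
Step 3: The full series sum_(k>=1) 0.8*1/3^k converges (geometric series with ratio 1/3 < 1; a constant multiple of a convergent series converges).
Step 4: Fix eps > 0. Since sum_k m(|f_k - f| > eps) < infinity, the Borel-Cantelli lemma gives
        m(limsup_k {|f_k - f| > eps}) = 0, i.e. for a.e. x, |f_k(x) - f(x)| <= eps for all large k.
        Applying this with eps = 1/j for j = 1, 2, ... and intersecting the countably many full-measure sets,
        for a.e. x we get limsup_k |f_k(x) - f(x)| <= 1/j for every j, hence f_k -> f almost everywhere.
Conclusion: series converges; Borel-Cantelli yields f_k -> f a.e.


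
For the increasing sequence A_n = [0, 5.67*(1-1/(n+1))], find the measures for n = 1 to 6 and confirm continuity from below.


By continuity of measure from below: if A_n increases to A, then m(A_n) -> m(A).
Here A = [0, 5.67], so m(A) = 5.67
Step 1: a_1 = 5.67*(1 - 1/2) = 2.835, m(A_1) = 2.835
Step 2: a_2 = 5.67*(1 - 1/3) = 3.78, m(A_2) = 3.78
Step 3: a_3 = 5.67*(1 - 1/4) = 4.2525, m(A_3) = 4.2525
Step 4: a_4 = 5.67*(1 - 1/5) = 4.536, m(A_4) = 4.536
Step 5: a_5 = 5.67*(1 - 1/6) = 4.725, m(A_5) = 4.725
Step 6: a_6 = 5.67*(1 - 1/7) = 4.86, m(A_6) = 4.86
Limit: m(A_n) -> m([0,5.67]) = 5.67


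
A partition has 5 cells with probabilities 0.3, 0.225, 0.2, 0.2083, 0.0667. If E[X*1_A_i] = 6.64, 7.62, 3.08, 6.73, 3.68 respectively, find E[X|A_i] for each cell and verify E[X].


For each cell A_i: E[X|A_i] = E[X*1_A_i] / P(A_i)
Step 1: E[X|A_1] = 6.64 / 0.3 = 22.133333
Step 2: E[X|A_2] = 7.62 / 0.225 = 33.866667
Step 3: E[X|A_3] = 3.08 / 0.2 = 15.4
Step 4: E[X|A_4] = 6.73 / 0.2083 = 32.309169
Step 5: E[X|A_5] = 3.68 / 0.0667 = 55.172414
Verification: E[X] = sum E[X*1_A_i] = 6.64 + 7.62 + 3.08 + 6.73 + 3.68 = 27.75


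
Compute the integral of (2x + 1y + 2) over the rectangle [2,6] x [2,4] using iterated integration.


By Fubini, integrate in x first, then y.
Step 1: Fix y, integrate over x in [2,6]:
  integral(2x + 1y + 2, x=2..6)
  = 2*(6^2 - 2^2)/2 + (1y + 2)*(6 - 2)
  = 32 + (1y + 2)*4
  = 32 + 4y + 8
  = 40 + 4y
Step 2: Integrate over y in [2,4]:
  integral(40 + 4y, y=2..4)
  = 40*2 + 4*(4^2 - 2^2)/2
  = 80 + 24
  = 104
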